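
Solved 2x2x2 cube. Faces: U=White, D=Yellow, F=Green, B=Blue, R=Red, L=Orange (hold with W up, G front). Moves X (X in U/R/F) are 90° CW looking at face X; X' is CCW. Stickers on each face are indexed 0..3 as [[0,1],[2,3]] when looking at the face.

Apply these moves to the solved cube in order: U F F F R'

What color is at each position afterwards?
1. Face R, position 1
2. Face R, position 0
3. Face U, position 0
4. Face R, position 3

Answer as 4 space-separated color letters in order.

Answer: R B W Y

Derivation:
After move 1 (U): U=WWWW F=RRGG R=BBRR B=OOBB L=GGOO
After move 2 (F): F=GRGR U=WWOG R=WBWR D=RBYY L=GYOY
After move 3 (F): F=GGRR U=WWYY R=OBGR D=WWYY L=GROB
After move 4 (F): F=RGRG U=WWBR R=YBYR D=GOYY L=GWOW
After move 5 (R'): R=BRYY U=WBBO F=RWRR D=GGYG B=YOOB
Query 1: R[1] = R
Query 2: R[0] = B
Query 3: U[0] = W
Query 4: R[3] = Y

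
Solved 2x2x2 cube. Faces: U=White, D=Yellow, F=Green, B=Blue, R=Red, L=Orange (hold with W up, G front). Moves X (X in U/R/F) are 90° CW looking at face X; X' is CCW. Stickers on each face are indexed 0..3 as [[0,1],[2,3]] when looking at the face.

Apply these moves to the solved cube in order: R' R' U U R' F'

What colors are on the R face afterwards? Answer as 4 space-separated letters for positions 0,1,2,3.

Answer: B R Y R

Derivation:
After move 1 (R'): R=RRRR U=WBWB F=GWGW D=YGYG B=YBYB
After move 2 (R'): R=RRRR U=WYWY F=GBGB D=YWYW B=GBGB
After move 3 (U): U=WWYY F=RRGB R=GBRR B=OOGB L=GBOO
After move 4 (U): U=YWYW F=GBGB R=OORR B=GBGB L=RROO
After move 5 (R'): R=OROR U=YGYG F=GWGW D=YBYB B=WBWB
After move 6 (F'): F=WWGG U=YGOO R=BRYR D=ROYB L=RGOY
Query: R face = BRYR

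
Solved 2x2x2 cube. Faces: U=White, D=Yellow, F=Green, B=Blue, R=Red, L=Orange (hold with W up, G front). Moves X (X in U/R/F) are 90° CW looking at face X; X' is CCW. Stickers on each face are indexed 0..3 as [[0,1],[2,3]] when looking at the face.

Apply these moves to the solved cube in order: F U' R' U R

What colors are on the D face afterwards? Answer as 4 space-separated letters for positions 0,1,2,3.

After move 1 (F): F=GGGG U=WWOO R=WRWR D=RRYY L=OYOY
After move 2 (U'): U=WOWO F=OYGG R=GGWR B=WRBB L=BBOY
After move 3 (R'): R=GRGW U=WBWW F=OOGO D=RYYG B=YRRB
After move 4 (U): U=WWWB F=GRGO R=YRGW B=BBRB L=OOOY
After move 5 (R): R=GYWR U=WRWO F=GYGG D=RRYB B=BBWB
Query: D face = RRYB

Answer: R R Y B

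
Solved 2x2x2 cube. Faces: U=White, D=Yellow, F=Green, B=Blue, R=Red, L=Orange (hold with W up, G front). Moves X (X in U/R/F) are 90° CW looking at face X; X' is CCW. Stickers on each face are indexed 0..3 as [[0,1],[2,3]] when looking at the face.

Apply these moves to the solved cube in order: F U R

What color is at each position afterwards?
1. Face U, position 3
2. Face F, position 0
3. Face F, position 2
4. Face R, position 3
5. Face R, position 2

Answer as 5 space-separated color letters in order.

Answer: G W G B R

Derivation:
After move 1 (F): F=GGGG U=WWOO R=WRWR D=RRYY L=OYOY
After move 2 (U): U=OWOW F=WRGG R=BBWR B=OYBB L=GGOY
After move 3 (R): R=WBRB U=OROG F=WRGY D=RBYO B=WYWB
Query 1: U[3] = G
Query 2: F[0] = W
Query 3: F[2] = G
Query 4: R[3] = B
Query 5: R[2] = R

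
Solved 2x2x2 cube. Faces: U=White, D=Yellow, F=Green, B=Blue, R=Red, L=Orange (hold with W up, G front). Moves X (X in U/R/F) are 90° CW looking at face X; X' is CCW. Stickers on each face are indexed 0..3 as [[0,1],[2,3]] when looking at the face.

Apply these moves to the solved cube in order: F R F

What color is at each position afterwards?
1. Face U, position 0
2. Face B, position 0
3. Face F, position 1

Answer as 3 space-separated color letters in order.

Answer: W O G

Derivation:
After move 1 (F): F=GGGG U=WWOO R=WRWR D=RRYY L=OYOY
After move 2 (R): R=WWRR U=WGOG F=GRGY D=RBYB B=OBWB
After move 3 (F): F=GGYR U=WGYY R=OWGR D=RWYB L=OROB
Query 1: U[0] = W
Query 2: B[0] = O
Query 3: F[1] = G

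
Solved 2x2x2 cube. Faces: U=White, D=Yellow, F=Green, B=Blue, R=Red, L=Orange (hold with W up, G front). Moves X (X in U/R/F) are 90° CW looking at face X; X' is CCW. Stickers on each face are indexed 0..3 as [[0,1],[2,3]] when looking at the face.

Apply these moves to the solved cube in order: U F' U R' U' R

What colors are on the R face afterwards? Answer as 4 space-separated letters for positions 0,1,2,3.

Answer: O Y Y W

Derivation:
After move 1 (U): U=WWWW F=RRGG R=BBRR B=OOBB L=GGOO
After move 2 (F'): F=RGRG U=WWBR R=YBYR D=GOYY L=GWOW
After move 3 (U): U=BWRW F=YBRG R=OOYR B=GWBB L=RGOW
After move 4 (R'): R=OROY U=BBRG F=YWRW D=GBYG B=YWOB
After move 5 (U'): U=BGBR F=RGRW R=YWOY B=OROB L=YWOW
After move 6 (R): R=OYYW U=BGBW F=RBRG D=GOYO B=RRGB
Query: R face = OYYW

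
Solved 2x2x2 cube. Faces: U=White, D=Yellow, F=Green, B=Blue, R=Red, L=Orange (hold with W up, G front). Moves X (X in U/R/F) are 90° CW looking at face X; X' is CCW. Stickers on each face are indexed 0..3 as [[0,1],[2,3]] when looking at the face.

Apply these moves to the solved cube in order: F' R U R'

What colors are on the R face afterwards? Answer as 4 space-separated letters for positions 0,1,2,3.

After move 1 (F'): F=GGGG U=WWRR R=YRYR D=OOYY L=OWOW
After move 2 (R): R=YYRR U=WGRG F=GOGY D=OBYB B=RBWB
After move 3 (U): U=RWGG F=YYGY R=RBRR B=OWWB L=GOOW
After move 4 (R'): R=BRRR U=RWGO F=YWGG D=OYYY B=BWBB
Query: R face = BRRR

Answer: B R R R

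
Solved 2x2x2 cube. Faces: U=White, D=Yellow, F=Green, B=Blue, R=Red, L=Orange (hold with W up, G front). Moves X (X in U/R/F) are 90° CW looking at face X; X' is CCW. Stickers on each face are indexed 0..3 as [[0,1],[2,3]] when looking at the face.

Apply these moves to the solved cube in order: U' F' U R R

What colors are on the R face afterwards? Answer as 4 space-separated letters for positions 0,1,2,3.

Answer: R Y R R

Derivation:
After move 1 (U'): U=WWWW F=OOGG R=GGRR B=RRBB L=BBOO
After move 2 (F'): F=OGOG U=WWGR R=YGYR D=BOYY L=BWOW
After move 3 (U): U=GWRW F=YGOG R=RRYR B=BWBB L=OGOW
After move 4 (R): R=YRRR U=GGRG F=YOOY D=BBYB B=WWWB
After move 5 (R): R=RYRR U=GORY F=YBOB D=BWYW B=GWGB
Query: R face = RYRR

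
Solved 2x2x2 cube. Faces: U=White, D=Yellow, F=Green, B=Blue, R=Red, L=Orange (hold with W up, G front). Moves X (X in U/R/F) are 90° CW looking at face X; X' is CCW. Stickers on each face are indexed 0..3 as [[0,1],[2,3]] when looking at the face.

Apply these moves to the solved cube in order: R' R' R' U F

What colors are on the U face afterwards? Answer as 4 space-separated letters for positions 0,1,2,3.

Answer: W W O Y

Derivation:
After move 1 (R'): R=RRRR U=WBWB F=GWGW D=YGYG B=YBYB
After move 2 (R'): R=RRRR U=WYWY F=GBGB D=YWYW B=GBGB
After move 3 (R'): R=RRRR U=WGWG F=GYGY D=YBYB B=WBWB
After move 4 (U): U=WWGG F=RRGY R=WBRR B=OOWB L=GYOO
After move 5 (F): F=GRYR U=WWOY R=GBGR D=RWYB L=GYOB
Query: U face = WWOY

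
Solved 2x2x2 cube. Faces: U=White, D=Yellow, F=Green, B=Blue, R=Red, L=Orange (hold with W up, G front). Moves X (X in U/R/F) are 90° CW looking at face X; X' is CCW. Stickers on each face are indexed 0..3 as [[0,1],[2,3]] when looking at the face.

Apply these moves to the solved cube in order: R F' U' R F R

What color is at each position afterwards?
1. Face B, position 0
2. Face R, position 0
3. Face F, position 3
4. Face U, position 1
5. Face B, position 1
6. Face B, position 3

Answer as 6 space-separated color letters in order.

After move 1 (R): R=RRRR U=WGWG F=GYGY D=YBYB B=WBWB
After move 2 (F'): F=YYGG U=WGRR R=BRYR D=OOYB L=OGOW
After move 3 (U'): U=GRWR F=OGGG R=YYYR B=BRWB L=WBOW
After move 4 (R): R=YYRY U=GGWG F=OOGB D=OWYB B=RRRB
After move 5 (F): F=GOBO U=GGWB R=WYGY D=RYYB L=WOOW
After move 6 (R): R=GWYY U=GOWO F=GYBB D=RRYR B=BRGB
Query 1: B[0] = B
Query 2: R[0] = G
Query 3: F[3] = B
Query 4: U[1] = O
Query 5: B[1] = R
Query 6: B[3] = B

Answer: B G B O R B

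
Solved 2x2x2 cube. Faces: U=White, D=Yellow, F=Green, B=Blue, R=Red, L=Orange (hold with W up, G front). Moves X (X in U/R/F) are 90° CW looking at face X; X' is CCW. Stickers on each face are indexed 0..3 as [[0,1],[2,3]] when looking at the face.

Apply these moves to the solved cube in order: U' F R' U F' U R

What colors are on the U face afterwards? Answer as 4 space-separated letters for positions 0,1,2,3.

After move 1 (U'): U=WWWW F=OOGG R=GGRR B=RRBB L=BBOO
After move 2 (F): F=GOGO U=WWOB R=WGWR D=RGYY L=BYOY
After move 3 (R'): R=GRWW U=WBOR F=GWGB D=ROYO B=YRGB
After move 4 (U): U=OWRB F=GRGB R=YRWW B=BYGB L=GWOY
After move 5 (F'): F=RBGG U=OWYW R=ORRW D=WYYO L=GBOR
After move 6 (U): U=YOWW F=ORGG R=BYRW B=GBGB L=RBOR
After move 7 (R): R=RBWY U=YRWG F=OYGO D=WGYG B=WBOB
Query: U face = YRWG

Answer: Y R W G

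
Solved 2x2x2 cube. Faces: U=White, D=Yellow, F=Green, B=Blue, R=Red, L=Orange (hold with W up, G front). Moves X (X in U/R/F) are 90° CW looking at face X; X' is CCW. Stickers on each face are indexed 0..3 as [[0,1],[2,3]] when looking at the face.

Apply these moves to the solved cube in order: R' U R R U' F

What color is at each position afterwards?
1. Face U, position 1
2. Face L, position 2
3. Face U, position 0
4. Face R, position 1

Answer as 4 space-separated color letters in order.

After move 1 (R'): R=RRRR U=WBWB F=GWGW D=YGYG B=YBYB
After move 2 (U): U=WWBB F=RRGW R=YBRR B=OOYB L=GWOO
After move 3 (R): R=RYRB U=WRBW F=RGGG D=YYYO B=BOWB
After move 4 (R): R=RRBY U=WGBG F=RYGO D=YWYB B=WORB
After move 5 (U'): U=GGWB F=GWGO R=RYBY B=RRRB L=WOOO
After move 6 (F): F=GGOW U=GGOO R=WYBY D=BRYB L=WYOW
Query 1: U[1] = G
Query 2: L[2] = O
Query 3: U[0] = G
Query 4: R[1] = Y

Answer: G O G Y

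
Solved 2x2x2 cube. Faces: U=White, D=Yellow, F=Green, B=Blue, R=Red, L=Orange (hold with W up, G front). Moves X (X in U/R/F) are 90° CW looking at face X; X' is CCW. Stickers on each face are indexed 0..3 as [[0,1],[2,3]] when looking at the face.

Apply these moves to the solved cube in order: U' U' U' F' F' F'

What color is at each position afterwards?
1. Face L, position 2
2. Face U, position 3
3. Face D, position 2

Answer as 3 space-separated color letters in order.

After move 1 (U'): U=WWWW F=OOGG R=GGRR B=RRBB L=BBOO
After move 2 (U'): U=WWWW F=BBGG R=OORR B=GGBB L=RROO
After move 3 (U'): U=WWWW F=RRGG R=BBRR B=OOBB L=GGOO
After move 4 (F'): F=RGRG U=WWBR R=YBYR D=GOYY L=GWOW
After move 5 (F'): F=GGRR U=WWYY R=OBGR D=WWYY L=GROB
After move 6 (F'): F=GRGR U=WWOG R=WBWR D=RBYY L=GYOY
Query 1: L[2] = O
Query 2: U[3] = G
Query 3: D[2] = Y

Answer: O G Y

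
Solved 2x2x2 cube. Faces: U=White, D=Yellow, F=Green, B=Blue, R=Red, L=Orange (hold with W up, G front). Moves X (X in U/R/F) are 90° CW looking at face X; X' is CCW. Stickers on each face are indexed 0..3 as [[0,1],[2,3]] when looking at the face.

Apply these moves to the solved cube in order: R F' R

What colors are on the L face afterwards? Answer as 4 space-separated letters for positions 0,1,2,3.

After move 1 (R): R=RRRR U=WGWG F=GYGY D=YBYB B=WBWB
After move 2 (F'): F=YYGG U=WGRR R=BRYR D=OOYB L=OGOW
After move 3 (R): R=YBRR U=WYRG F=YOGB D=OWYW B=RBGB
Query: L face = OGOW

Answer: O G O W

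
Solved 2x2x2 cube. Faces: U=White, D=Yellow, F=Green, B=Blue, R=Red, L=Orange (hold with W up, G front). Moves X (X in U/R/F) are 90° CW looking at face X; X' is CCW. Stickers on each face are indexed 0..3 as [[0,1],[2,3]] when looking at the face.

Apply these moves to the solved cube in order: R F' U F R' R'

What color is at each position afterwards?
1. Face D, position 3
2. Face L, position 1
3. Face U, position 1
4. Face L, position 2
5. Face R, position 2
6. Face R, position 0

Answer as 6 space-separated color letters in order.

Answer: Y O W O B R

Derivation:
After move 1 (R): R=RRRR U=WGWG F=GYGY D=YBYB B=WBWB
After move 2 (F'): F=YYGG U=WGRR R=BRYR D=OOYB L=OGOW
After move 3 (U): U=RWRG F=BRGG R=WBYR B=OGWB L=YYOW
After move 4 (F): F=GBGR U=RWWY R=RBGR D=YWYB L=YOOO
After move 5 (R'): R=BRRG U=RWWO F=GWGY D=YBYR B=BGWB
After move 6 (R'): R=RGBR U=RWWB F=GWGO D=YWYY B=RGBB
Query 1: D[3] = Y
Query 2: L[1] = O
Query 3: U[1] = W
Query 4: L[2] = O
Query 5: R[2] = B
Query 6: R[0] = R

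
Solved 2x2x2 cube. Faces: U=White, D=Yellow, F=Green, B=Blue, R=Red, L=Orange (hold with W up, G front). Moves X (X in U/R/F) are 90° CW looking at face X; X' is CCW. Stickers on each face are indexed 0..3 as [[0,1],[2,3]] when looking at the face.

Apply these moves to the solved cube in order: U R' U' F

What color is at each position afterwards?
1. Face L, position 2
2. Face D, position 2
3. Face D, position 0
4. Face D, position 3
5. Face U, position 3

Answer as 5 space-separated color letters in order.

Answer: O Y B G O

Derivation:
After move 1 (U): U=WWWW F=RRGG R=BBRR B=OOBB L=GGOO
After move 2 (R'): R=BRBR U=WBWO F=RWGW D=YRYG B=YOYB
After move 3 (U'): U=BOWW F=GGGW R=RWBR B=BRYB L=YOOO
After move 4 (F): F=GGWG U=BOOO R=WWWR D=BRYG L=YYOR
Query 1: L[2] = O
Query 2: D[2] = Y
Query 3: D[0] = B
Query 4: D[3] = G
Query 5: U[3] = O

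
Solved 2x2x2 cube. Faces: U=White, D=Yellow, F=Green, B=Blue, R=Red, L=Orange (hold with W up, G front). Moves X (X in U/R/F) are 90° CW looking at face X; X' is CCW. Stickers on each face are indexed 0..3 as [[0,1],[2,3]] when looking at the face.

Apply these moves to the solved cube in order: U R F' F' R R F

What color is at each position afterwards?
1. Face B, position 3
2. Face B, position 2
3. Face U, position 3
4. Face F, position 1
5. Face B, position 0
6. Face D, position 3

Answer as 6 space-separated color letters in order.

After move 1 (U): U=WWWW F=RRGG R=BBRR B=OOBB L=GGOO
After move 2 (R): R=RBRB U=WRWG F=RYGY D=YBYO B=WOWB
After move 3 (F'): F=YYRG U=WRRR R=BBYB D=GOYO L=GGOW
After move 4 (F'): F=YGYR U=WRBY R=OBGB D=GWYO L=GROR
After move 5 (R): R=GOBB U=WGBR F=YWYO D=GWYW B=YORB
After move 6 (R): R=BGBO U=WWBO F=YWYW D=GRYY B=ROGB
After move 7 (F): F=YYWW U=WWRR R=BGOO D=BBYY L=GGOR
Query 1: B[3] = B
Query 2: B[2] = G
Query 3: U[3] = R
Query 4: F[1] = Y
Query 5: B[0] = R
Query 6: D[3] = Y

Answer: B G R Y R Y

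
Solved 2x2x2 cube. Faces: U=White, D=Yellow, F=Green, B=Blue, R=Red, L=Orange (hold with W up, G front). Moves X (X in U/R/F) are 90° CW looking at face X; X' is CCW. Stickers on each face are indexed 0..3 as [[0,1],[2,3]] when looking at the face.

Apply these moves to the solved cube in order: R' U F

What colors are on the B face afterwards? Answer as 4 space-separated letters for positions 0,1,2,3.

After move 1 (R'): R=RRRR U=WBWB F=GWGW D=YGYG B=YBYB
After move 2 (U): U=WWBB F=RRGW R=YBRR B=OOYB L=GWOO
After move 3 (F): F=GRWR U=WWOW R=BBBR D=RYYG L=GYOG
Query: B face = OOYB

Answer: O O Y B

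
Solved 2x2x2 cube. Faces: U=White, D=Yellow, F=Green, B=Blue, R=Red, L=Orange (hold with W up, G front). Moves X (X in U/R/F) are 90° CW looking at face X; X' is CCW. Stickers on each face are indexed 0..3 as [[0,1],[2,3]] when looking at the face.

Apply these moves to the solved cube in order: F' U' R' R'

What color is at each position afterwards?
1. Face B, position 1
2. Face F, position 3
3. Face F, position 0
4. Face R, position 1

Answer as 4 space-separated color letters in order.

Answer: R Y O Y

Derivation:
After move 1 (F'): F=GGGG U=WWRR R=YRYR D=OOYY L=OWOW
After move 2 (U'): U=WRWR F=OWGG R=GGYR B=YRBB L=BBOW
After move 3 (R'): R=GRGY U=WBWY F=ORGR D=OWYG B=YROB
After move 4 (R'): R=RYGG U=WOWY F=OBGY D=ORYR B=GRWB
Query 1: B[1] = R
Query 2: F[3] = Y
Query 3: F[0] = O
Query 4: R[1] = Y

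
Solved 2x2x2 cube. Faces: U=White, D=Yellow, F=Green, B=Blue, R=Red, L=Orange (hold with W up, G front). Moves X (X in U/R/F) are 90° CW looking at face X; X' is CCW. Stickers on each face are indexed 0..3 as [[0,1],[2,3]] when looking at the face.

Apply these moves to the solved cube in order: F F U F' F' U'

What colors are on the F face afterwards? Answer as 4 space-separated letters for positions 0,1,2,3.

After move 1 (F): F=GGGG U=WWOO R=WRWR D=RRYY L=OYOY
After move 2 (F): F=GGGG U=WWYY R=OROR D=WWYY L=OROR
After move 3 (U): U=YWYW F=ORGG R=BBOR B=ORBB L=GGOR
After move 4 (F'): F=RGOG U=YWBO R=WBWR D=GRYY L=GWOY
After move 5 (F'): F=GGRO U=YWWW R=RBGR D=WYYY L=GOOB
After move 6 (U'): U=WWYW F=GORO R=GGGR B=RBBB L=OROB
Query: F face = GORO

Answer: G O R O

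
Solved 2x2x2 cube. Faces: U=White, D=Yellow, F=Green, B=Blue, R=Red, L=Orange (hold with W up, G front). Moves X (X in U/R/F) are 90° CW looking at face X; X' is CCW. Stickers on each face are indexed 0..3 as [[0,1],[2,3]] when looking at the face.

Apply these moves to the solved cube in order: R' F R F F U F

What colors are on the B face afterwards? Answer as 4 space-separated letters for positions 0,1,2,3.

After move 1 (R'): R=RRRR U=WBWB F=GWGW D=YGYG B=YBYB
After move 2 (F): F=GGWW U=WBOO R=WRBR D=RRYG L=OYOG
After move 3 (R): R=BWRR U=WGOW F=GRWG D=RYYY B=OBBB
After move 4 (F): F=WGGR U=WGGY R=OWWR D=RBYY L=OROY
After move 5 (F): F=GWRG U=WGYR R=GWYR D=WOYY L=OROB
After move 6 (U): U=YWRG F=GWRG R=OBYR B=ORBB L=GWOB
After move 7 (F): F=RGGW U=YWBW R=RBGR D=YOYY L=GWOO
Query: B face = ORBB

Answer: O R B B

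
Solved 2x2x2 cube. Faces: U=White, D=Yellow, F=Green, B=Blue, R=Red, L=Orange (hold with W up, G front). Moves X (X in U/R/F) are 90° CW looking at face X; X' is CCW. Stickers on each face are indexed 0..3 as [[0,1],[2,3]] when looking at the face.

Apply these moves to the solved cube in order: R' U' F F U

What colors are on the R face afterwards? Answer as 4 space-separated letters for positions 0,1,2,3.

Answer: R R B R

Derivation:
After move 1 (R'): R=RRRR U=WBWB F=GWGW D=YGYG B=YBYB
After move 2 (U'): U=BBWW F=OOGW R=GWRR B=RRYB L=YBOO
After move 3 (F): F=GOWO U=BBOB R=WWWR D=RGYG L=YYOG
After move 4 (F): F=WGOO U=BBGY R=OWBR D=WWYG L=YROG
After move 5 (U): U=GBYB F=OWOO R=RRBR B=YRYB L=WGOG
Query: R face = RRBR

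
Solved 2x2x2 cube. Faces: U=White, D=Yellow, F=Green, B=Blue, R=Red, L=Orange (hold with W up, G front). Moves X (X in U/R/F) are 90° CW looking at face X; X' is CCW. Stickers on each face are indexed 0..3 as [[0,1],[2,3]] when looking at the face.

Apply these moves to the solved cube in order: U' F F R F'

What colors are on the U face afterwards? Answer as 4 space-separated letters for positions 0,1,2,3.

After move 1 (U'): U=WWWW F=OOGG R=GGRR B=RRBB L=BBOO
After move 2 (F): F=GOGO U=WWOB R=WGWR D=RGYY L=BYOY
After move 3 (F): F=GGOO U=WWYY R=OGBR D=WWYY L=BROG
After move 4 (R): R=BORG U=WGYO F=GWOY D=WBYR B=YRWB
After move 5 (F'): F=WYGO U=WGBR R=BOWG D=RGYR L=BOOY
Query: U face = WGBR

Answer: W G B R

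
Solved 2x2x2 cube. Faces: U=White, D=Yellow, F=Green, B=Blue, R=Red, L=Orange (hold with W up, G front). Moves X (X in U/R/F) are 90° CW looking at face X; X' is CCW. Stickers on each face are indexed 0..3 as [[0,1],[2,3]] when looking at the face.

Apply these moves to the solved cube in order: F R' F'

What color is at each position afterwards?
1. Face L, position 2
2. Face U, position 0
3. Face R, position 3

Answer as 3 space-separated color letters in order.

After move 1 (F): F=GGGG U=WWOO R=WRWR D=RRYY L=OYOY
After move 2 (R'): R=RRWW U=WBOB F=GWGO D=RGYG B=YBRB
After move 3 (F'): F=WOGG U=WBRW R=GRRW D=YYYG L=OBOO
Query 1: L[2] = O
Query 2: U[0] = W
Query 3: R[3] = W

Answer: O W W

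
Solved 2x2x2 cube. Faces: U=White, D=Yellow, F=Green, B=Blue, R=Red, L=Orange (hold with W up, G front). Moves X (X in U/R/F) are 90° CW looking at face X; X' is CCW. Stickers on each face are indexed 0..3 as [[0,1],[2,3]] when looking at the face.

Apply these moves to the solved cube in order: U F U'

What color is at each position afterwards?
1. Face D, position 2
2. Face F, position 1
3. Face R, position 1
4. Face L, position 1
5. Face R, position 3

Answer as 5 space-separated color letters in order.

Answer: Y Y R O R

Derivation:
After move 1 (U): U=WWWW F=RRGG R=BBRR B=OOBB L=GGOO
After move 2 (F): F=GRGR U=WWOG R=WBWR D=RBYY L=GYOY
After move 3 (U'): U=WGWO F=GYGR R=GRWR B=WBBB L=OOOY
Query 1: D[2] = Y
Query 2: F[1] = Y
Query 3: R[1] = R
Query 4: L[1] = O
Query 5: R[3] = R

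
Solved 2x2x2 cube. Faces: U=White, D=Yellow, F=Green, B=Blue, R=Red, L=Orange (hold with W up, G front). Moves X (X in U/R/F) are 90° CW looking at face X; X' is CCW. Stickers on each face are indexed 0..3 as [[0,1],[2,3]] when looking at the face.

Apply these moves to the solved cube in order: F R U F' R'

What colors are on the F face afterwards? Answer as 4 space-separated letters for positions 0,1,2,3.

Answer: W W W R

Derivation:
After move 1 (F): F=GGGG U=WWOO R=WRWR D=RRYY L=OYOY
After move 2 (R): R=WWRR U=WGOG F=GRGY D=RBYB B=OBWB
After move 3 (U): U=OWGG F=WWGY R=OBRR B=OYWB L=GROY
After move 4 (F'): F=WYWG U=OWOR R=BBRR D=RYYB L=GGOG
After move 5 (R'): R=BRBR U=OWOO F=WWWR D=RYYG B=BYYB
Query: F face = WWWR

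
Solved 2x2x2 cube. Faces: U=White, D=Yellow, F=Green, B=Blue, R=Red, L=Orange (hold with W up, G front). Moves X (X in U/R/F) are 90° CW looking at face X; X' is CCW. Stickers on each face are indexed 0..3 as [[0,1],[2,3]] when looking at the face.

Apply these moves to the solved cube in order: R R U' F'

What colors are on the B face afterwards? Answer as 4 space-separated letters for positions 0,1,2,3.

After move 1 (R): R=RRRR U=WGWG F=GYGY D=YBYB B=WBWB
After move 2 (R): R=RRRR U=WYWY F=GBGB D=YWYW B=GBGB
After move 3 (U'): U=YYWW F=OOGB R=GBRR B=RRGB L=GBOO
After move 4 (F'): F=OBOG U=YYGR R=WBYR D=BOYW L=GWOW
Query: B face = RRGB

Answer: R R G B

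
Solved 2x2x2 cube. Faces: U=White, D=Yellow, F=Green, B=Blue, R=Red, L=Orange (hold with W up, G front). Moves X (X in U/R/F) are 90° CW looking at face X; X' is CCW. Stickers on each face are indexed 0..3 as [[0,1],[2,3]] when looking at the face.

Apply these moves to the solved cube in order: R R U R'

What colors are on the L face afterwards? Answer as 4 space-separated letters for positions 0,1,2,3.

After move 1 (R): R=RRRR U=WGWG F=GYGY D=YBYB B=WBWB
After move 2 (R): R=RRRR U=WYWY F=GBGB D=YWYW B=GBGB
After move 3 (U): U=WWYY F=RRGB R=GBRR B=OOGB L=GBOO
After move 4 (R'): R=BRGR U=WGYO F=RWGY D=YRYB B=WOWB
Query: L face = GBOO

Answer: G B O O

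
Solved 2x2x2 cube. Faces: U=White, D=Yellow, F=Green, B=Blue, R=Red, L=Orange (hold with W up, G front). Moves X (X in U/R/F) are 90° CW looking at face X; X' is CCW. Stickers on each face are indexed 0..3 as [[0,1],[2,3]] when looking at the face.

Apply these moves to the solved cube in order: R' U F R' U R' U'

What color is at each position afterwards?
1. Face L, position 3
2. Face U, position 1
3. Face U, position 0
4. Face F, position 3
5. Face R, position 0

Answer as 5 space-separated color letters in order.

Answer: G G Y Y B

Derivation:
After move 1 (R'): R=RRRR U=WBWB F=GWGW D=YGYG B=YBYB
After move 2 (U): U=WWBB F=RRGW R=YBRR B=OOYB L=GWOO
After move 3 (F): F=GRWR U=WWOW R=BBBR D=RYYG L=GYOG
After move 4 (R'): R=BRBB U=WYOO F=GWWW D=RRYR B=GOYB
After move 5 (U): U=OWOY F=BRWW R=GOBB B=GYYB L=GWOG
After move 6 (R'): R=OBGB U=OYOG F=BWWY D=RRYW B=RYRB
After move 7 (U'): U=YGOO F=GWWY R=BWGB B=OBRB L=RYOG
Query 1: L[3] = G
Query 2: U[1] = G
Query 3: U[0] = Y
Query 4: F[3] = Y
Query 5: R[0] = B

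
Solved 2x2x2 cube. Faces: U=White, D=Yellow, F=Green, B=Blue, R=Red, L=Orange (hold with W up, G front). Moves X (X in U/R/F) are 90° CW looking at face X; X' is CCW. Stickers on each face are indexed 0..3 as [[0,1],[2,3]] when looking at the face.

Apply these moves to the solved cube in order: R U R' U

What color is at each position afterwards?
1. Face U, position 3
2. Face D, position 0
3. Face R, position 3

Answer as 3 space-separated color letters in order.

After move 1 (R): R=RRRR U=WGWG F=GYGY D=YBYB B=WBWB
After move 2 (U): U=WWGG F=RRGY R=WBRR B=OOWB L=GYOO
After move 3 (R'): R=BRWR U=WWGO F=RWGG D=YRYY B=BOBB
After move 4 (U): U=GWOW F=BRGG R=BOWR B=GYBB L=RWOO
Query 1: U[3] = W
Query 2: D[0] = Y
Query 3: R[3] = R

Answer: W Y R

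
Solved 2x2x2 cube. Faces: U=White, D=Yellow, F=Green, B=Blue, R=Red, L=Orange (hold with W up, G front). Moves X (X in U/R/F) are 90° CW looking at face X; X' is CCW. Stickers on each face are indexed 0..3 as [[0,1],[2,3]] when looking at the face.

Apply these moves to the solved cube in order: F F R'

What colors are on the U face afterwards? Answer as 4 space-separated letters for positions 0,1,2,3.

Answer: W B Y B

Derivation:
After move 1 (F): F=GGGG U=WWOO R=WRWR D=RRYY L=OYOY
After move 2 (F): F=GGGG U=WWYY R=OROR D=WWYY L=OROR
After move 3 (R'): R=RROO U=WBYB F=GWGY D=WGYG B=YBWB
Query: U face = WBYB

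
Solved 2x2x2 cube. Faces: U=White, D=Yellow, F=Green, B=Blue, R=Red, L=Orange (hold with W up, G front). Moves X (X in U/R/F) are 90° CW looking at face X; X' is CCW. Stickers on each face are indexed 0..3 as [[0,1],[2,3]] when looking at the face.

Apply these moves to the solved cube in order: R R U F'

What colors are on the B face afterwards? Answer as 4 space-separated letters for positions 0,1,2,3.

After move 1 (R): R=RRRR U=WGWG F=GYGY D=YBYB B=WBWB
After move 2 (R): R=RRRR U=WYWY F=GBGB D=YWYW B=GBGB
After move 3 (U): U=WWYY F=RRGB R=GBRR B=OOGB L=GBOO
After move 4 (F'): F=RBRG U=WWGR R=WBYR D=BOYW L=GYOY
Query: B face = OOGB

Answer: O O G B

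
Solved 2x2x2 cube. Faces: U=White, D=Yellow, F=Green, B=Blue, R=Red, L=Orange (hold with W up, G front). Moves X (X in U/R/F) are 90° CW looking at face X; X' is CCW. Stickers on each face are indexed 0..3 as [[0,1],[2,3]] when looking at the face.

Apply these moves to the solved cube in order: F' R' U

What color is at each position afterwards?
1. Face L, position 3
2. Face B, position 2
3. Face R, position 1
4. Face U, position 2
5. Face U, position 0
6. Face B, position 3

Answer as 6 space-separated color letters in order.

After move 1 (F'): F=GGGG U=WWRR R=YRYR D=OOYY L=OWOW
After move 2 (R'): R=RRYY U=WBRB F=GWGR D=OGYG B=YBOB
After move 3 (U): U=RWBB F=RRGR R=YBYY B=OWOB L=GWOW
Query 1: L[3] = W
Query 2: B[2] = O
Query 3: R[1] = B
Query 4: U[2] = B
Query 5: U[0] = R
Query 6: B[3] = B

Answer: W O B B R B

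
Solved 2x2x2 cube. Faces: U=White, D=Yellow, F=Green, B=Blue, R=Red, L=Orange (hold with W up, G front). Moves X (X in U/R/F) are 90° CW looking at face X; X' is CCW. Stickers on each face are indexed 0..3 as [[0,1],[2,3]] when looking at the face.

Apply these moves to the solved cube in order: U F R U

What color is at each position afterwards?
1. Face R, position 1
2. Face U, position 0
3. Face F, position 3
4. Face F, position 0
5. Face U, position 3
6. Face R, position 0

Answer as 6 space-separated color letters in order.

After move 1 (U): U=WWWW F=RRGG R=BBRR B=OOBB L=GGOO
After move 2 (F): F=GRGR U=WWOG R=WBWR D=RBYY L=GYOY
After move 3 (R): R=WWRB U=WROR F=GBGY D=RBYO B=GOWB
After move 4 (U): U=OWRR F=WWGY R=GORB B=GYWB L=GBOY
Query 1: R[1] = O
Query 2: U[0] = O
Query 3: F[3] = Y
Query 4: F[0] = W
Query 5: U[3] = R
Query 6: R[0] = G

Answer: O O Y W R G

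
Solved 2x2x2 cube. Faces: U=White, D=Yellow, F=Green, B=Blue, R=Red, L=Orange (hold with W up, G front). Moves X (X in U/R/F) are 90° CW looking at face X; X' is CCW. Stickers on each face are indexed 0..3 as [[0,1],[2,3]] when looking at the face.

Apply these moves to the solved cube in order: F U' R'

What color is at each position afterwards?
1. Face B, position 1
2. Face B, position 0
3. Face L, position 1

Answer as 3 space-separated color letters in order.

Answer: R Y B

Derivation:
After move 1 (F): F=GGGG U=WWOO R=WRWR D=RRYY L=OYOY
After move 2 (U'): U=WOWO F=OYGG R=GGWR B=WRBB L=BBOY
After move 3 (R'): R=GRGW U=WBWW F=OOGO D=RYYG B=YRRB
Query 1: B[1] = R
Query 2: B[0] = Y
Query 3: L[1] = B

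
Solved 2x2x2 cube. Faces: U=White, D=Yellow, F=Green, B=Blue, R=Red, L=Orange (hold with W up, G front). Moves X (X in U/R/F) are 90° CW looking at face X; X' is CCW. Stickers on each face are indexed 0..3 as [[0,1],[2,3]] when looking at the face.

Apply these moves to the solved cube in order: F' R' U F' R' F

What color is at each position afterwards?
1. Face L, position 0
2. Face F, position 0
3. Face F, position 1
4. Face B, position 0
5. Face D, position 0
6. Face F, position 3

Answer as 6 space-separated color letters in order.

After move 1 (F'): F=GGGG U=WWRR R=YRYR D=OOYY L=OWOW
After move 2 (R'): R=RRYY U=WBRB F=GWGR D=OGYG B=YBOB
After move 3 (U): U=RWBB F=RRGR R=YBYY B=OWOB L=GWOW
After move 4 (F'): F=RRRG U=RWYY R=GBOY D=WWYG L=GBOB
After move 5 (R'): R=BYGO U=ROYO F=RWRY D=WRYG B=GWWB
After move 6 (F): F=RRYW U=ROBB R=YYOO D=GBYG L=GWOR
Query 1: L[0] = G
Query 2: F[0] = R
Query 3: F[1] = R
Query 4: B[0] = G
Query 5: D[0] = G
Query 6: F[3] = W

Answer: G R R G G W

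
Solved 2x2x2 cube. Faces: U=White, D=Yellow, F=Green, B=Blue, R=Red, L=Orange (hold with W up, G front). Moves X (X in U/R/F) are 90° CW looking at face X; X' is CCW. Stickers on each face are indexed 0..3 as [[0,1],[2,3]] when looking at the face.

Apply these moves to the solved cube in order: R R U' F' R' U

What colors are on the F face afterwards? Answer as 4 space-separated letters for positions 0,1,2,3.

Answer: B R O R

Derivation:
After move 1 (R): R=RRRR U=WGWG F=GYGY D=YBYB B=WBWB
After move 2 (R): R=RRRR U=WYWY F=GBGB D=YWYW B=GBGB
After move 3 (U'): U=YYWW F=OOGB R=GBRR B=RRGB L=GBOO
After move 4 (F'): F=OBOG U=YYGR R=WBYR D=BOYW L=GWOW
After move 5 (R'): R=BRWY U=YGGR F=OYOR D=BBYG B=WROB
After move 6 (U): U=GYRG F=BROR R=WRWY B=GWOB L=OYOW
Query: F face = BROR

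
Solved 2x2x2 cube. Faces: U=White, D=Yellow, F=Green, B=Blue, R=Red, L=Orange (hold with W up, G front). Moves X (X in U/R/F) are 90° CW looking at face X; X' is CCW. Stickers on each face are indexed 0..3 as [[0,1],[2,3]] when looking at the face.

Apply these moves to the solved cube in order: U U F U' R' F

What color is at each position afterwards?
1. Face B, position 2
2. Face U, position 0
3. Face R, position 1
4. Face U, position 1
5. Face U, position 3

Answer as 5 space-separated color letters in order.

After move 1 (U): U=WWWW F=RRGG R=BBRR B=OOBB L=GGOO
After move 2 (U): U=WWWW F=BBGG R=OORR B=GGBB L=RROO
After move 3 (F): F=GBGB U=WWOR R=WOWR D=ROYY L=RYOY
After move 4 (U'): U=WRWO F=RYGB R=GBWR B=WOBB L=GGOY
After move 5 (R'): R=BRGW U=WBWW F=RRGO D=RYYB B=YOOB
After move 6 (F): F=GROR U=WBYG R=WRWW D=GBYB L=GROY
Query 1: B[2] = O
Query 2: U[0] = W
Query 3: R[1] = R
Query 4: U[1] = B
Query 5: U[3] = G

Answer: O W R B G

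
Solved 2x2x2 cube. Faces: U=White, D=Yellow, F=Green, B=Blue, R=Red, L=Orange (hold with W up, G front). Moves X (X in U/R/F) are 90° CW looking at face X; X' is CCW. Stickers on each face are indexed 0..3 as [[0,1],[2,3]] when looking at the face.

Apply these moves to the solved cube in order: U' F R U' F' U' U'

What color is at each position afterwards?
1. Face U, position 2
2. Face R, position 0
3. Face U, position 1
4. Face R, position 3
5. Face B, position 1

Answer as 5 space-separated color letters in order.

Answer: O B G G Y

Derivation:
After move 1 (U'): U=WWWW F=OOGG R=GGRR B=RRBB L=BBOO
After move 2 (F): F=GOGO U=WWOB R=WGWR D=RGYY L=BYOY
After move 3 (R): R=WWRG U=WOOO F=GGGY D=RBYR B=BRWB
After move 4 (U'): U=OOWO F=BYGY R=GGRG B=WWWB L=BROY
After move 5 (F'): F=YYBG U=OOGR R=BGRG D=RYYR L=BOOW
After move 6 (U'): U=OROG F=BOBG R=YYRG B=BGWB L=WWOW
After move 7 (U'): U=RGOO F=WWBG R=BORG B=YYWB L=BGOW
Query 1: U[2] = O
Query 2: R[0] = B
Query 3: U[1] = G
Query 4: R[3] = G
Query 5: B[1] = Y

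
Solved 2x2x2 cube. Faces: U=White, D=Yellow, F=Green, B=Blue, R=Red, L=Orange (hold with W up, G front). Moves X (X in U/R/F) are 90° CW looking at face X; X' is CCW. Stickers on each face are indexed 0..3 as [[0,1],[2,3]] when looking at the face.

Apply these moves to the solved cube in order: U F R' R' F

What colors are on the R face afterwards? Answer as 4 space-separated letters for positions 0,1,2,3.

After move 1 (U): U=WWWW F=RRGG R=BBRR B=OOBB L=GGOO
After move 2 (F): F=GRGR U=WWOG R=WBWR D=RBYY L=GYOY
After move 3 (R'): R=BRWW U=WBOO F=GWGG D=RRYR B=YOBB
After move 4 (R'): R=RWBW U=WBOY F=GBGO D=RWYG B=RORB
After move 5 (F): F=GGOB U=WBYY R=OWYW D=BRYG L=GROW
Query: R face = OWYW

Answer: O W Y W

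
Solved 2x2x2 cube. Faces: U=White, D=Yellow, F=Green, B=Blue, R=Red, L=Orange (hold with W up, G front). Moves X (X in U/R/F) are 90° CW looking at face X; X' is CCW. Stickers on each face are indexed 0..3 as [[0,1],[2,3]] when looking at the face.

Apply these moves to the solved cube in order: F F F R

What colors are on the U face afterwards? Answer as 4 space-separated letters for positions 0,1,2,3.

Answer: W G R G

Derivation:
After move 1 (F): F=GGGG U=WWOO R=WRWR D=RRYY L=OYOY
After move 2 (F): F=GGGG U=WWYY R=OROR D=WWYY L=OROR
After move 3 (F): F=GGGG U=WWRR R=YRYR D=OOYY L=OWOW
After move 4 (R): R=YYRR U=WGRG F=GOGY D=OBYB B=RBWB
Query: U face = WGRG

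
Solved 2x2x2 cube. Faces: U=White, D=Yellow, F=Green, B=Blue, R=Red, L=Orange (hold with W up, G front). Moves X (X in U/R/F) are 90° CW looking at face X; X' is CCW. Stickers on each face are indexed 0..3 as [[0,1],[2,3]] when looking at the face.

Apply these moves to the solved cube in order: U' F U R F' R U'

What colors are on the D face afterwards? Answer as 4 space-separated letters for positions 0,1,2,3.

After move 1 (U'): U=WWWW F=OOGG R=GGRR B=RRBB L=BBOO
After move 2 (F): F=GOGO U=WWOB R=WGWR D=RGYY L=BYOY
After move 3 (U): U=OWBW F=WGGO R=RRWR B=BYBB L=GOOY
After move 4 (R): R=WRRR U=OGBO F=WGGY D=RBYB B=WYWB
After move 5 (F'): F=GYWG U=OGWR R=BRRR D=OYYB L=GOOB
After move 6 (R): R=RBRR U=OYWG F=GYWB D=OWYW B=RYGB
After move 7 (U'): U=YGOW F=GOWB R=GYRR B=RBGB L=RYOB
Query: D face = OWYW

Answer: O W Y W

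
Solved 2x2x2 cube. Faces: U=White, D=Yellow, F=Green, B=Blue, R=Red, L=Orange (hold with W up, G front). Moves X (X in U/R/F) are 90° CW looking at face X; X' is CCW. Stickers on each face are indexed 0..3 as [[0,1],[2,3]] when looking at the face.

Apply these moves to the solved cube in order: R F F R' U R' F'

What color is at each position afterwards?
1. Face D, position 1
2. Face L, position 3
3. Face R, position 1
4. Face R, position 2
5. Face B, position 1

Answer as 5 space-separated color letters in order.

Answer: R W O G R

Derivation:
After move 1 (R): R=RRRR U=WGWG F=GYGY D=YBYB B=WBWB
After move 2 (F): F=GGYY U=WGOO R=WRGR D=RRYB L=OYOB
After move 3 (F): F=YGYG U=WGBY R=OROR D=GWYB L=OROR
After move 4 (R'): R=RROO U=WWBW F=YGYY D=GGYG B=BBWB
After move 5 (U): U=BWWW F=RRYY R=BBOO B=ORWB L=YGOR
After move 6 (R'): R=BOBO U=BWWO F=RWYW D=GRYY B=GRGB
After move 7 (F'): F=WWRY U=BWBB R=ROGO D=GRYY L=YOOW
Query 1: D[1] = R
Query 2: L[3] = W
Query 3: R[1] = O
Query 4: R[2] = G
Query 5: B[1] = R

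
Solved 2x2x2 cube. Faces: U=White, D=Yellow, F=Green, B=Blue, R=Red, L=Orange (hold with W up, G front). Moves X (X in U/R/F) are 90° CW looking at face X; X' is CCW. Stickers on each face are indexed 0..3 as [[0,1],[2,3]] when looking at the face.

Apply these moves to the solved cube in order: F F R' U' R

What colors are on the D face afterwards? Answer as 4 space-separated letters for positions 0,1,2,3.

Answer: W W Y R

Derivation:
After move 1 (F): F=GGGG U=WWOO R=WRWR D=RRYY L=OYOY
After move 2 (F): F=GGGG U=WWYY R=OROR D=WWYY L=OROR
After move 3 (R'): R=RROO U=WBYB F=GWGY D=WGYG B=YBWB
After move 4 (U'): U=BBWY F=ORGY R=GWOO B=RRWB L=YBOR
After move 5 (R): R=OGOW U=BRWY F=OGGG D=WWYR B=YRBB
Query: D face = WWYR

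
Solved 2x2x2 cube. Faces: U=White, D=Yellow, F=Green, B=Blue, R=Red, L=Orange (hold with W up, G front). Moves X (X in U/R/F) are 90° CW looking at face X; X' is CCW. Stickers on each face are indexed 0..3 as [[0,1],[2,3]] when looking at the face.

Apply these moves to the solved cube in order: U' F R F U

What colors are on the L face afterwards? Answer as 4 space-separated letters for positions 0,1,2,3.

After move 1 (U'): U=WWWW F=OOGG R=GGRR B=RRBB L=BBOO
After move 2 (F): F=GOGO U=WWOB R=WGWR D=RGYY L=BYOY
After move 3 (R): R=WWRG U=WOOO F=GGGY D=RBYR B=BRWB
After move 4 (F): F=GGYG U=WOYY R=OWOG D=RWYR L=BROB
After move 5 (U): U=YWYO F=OWYG R=BROG B=BRWB L=GGOB
Query: L face = GGOB

Answer: G G O B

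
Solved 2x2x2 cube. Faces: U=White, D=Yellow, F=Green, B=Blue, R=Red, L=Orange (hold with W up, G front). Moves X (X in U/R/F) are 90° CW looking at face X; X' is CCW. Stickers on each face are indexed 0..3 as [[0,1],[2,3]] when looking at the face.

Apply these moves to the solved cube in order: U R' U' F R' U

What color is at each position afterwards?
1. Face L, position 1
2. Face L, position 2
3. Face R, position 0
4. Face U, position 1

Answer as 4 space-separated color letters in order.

Answer: O O G B

Derivation:
After move 1 (U): U=WWWW F=RRGG R=BBRR B=OOBB L=GGOO
After move 2 (R'): R=BRBR U=WBWO F=RWGW D=YRYG B=YOYB
After move 3 (U'): U=BOWW F=GGGW R=RWBR B=BRYB L=YOOO
After move 4 (F): F=GGWG U=BOOO R=WWWR D=BRYG L=YYOR
After move 5 (R'): R=WRWW U=BYOB F=GOWO D=BGYG B=GRRB
After move 6 (U): U=OBBY F=WRWO R=GRWW B=YYRB L=GOOR
Query 1: L[1] = O
Query 2: L[2] = O
Query 3: R[0] = G
Query 4: U[1] = B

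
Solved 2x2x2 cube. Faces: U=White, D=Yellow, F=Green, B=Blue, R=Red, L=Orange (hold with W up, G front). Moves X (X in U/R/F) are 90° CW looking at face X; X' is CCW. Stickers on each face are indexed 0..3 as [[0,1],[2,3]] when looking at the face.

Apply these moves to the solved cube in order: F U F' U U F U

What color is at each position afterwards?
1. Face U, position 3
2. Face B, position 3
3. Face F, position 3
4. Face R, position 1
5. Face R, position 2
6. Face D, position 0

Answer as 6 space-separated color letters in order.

Answer: B B Y G O R

Derivation:
After move 1 (F): F=GGGG U=WWOO R=WRWR D=RRYY L=OYOY
After move 2 (U): U=OWOW F=WRGG R=BBWR B=OYBB L=GGOY
After move 3 (F'): F=RGWG U=OWBW R=RBRR D=GYYY L=GWOO
After move 4 (U): U=BOWW F=RBWG R=OYRR B=GWBB L=RGOO
After move 5 (U): U=WBWO F=OYWG R=GWRR B=RGBB L=RBOO
After move 6 (F): F=WOGY U=WBOB R=WWOR D=RGYY L=RGOY
After move 7 (U): U=OWBB F=WWGY R=RGOR B=RGBB L=WOOY
Query 1: U[3] = B
Query 2: B[3] = B
Query 3: F[3] = Y
Query 4: R[1] = G
Query 5: R[2] = O
Query 6: D[0] = R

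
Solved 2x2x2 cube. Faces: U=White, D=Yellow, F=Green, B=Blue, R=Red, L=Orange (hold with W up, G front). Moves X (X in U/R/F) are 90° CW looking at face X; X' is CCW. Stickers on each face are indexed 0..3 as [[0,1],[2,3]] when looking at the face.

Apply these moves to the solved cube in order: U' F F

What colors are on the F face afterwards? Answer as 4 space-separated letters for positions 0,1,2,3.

After move 1 (U'): U=WWWW F=OOGG R=GGRR B=RRBB L=BBOO
After move 2 (F): F=GOGO U=WWOB R=WGWR D=RGYY L=BYOY
After move 3 (F): F=GGOO U=WWYY R=OGBR D=WWYY L=BROG
Query: F face = GGOO

Answer: G G O O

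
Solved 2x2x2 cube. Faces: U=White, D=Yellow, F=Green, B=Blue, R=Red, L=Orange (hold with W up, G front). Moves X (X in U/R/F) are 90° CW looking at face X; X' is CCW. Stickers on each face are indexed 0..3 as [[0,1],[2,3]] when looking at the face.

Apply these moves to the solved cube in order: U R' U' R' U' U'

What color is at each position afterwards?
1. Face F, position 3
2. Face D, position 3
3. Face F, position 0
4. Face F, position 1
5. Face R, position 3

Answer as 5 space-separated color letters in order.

Answer: W W G R B

Derivation:
After move 1 (U): U=WWWW F=RRGG R=BBRR B=OOBB L=GGOO
After move 2 (R'): R=BRBR U=WBWO F=RWGW D=YRYG B=YOYB
After move 3 (U'): U=BOWW F=GGGW R=RWBR B=BRYB L=YOOO
After move 4 (R'): R=WRRB U=BYWB F=GOGW D=YGYW B=GRRB
After move 5 (U'): U=YBBW F=YOGW R=GORB B=WRRB L=GROO
After move 6 (U'): U=BWYB F=GRGW R=YORB B=GORB L=WROO
Query 1: F[3] = W
Query 2: D[3] = W
Query 3: F[0] = G
Query 4: F[1] = R
Query 5: R[3] = B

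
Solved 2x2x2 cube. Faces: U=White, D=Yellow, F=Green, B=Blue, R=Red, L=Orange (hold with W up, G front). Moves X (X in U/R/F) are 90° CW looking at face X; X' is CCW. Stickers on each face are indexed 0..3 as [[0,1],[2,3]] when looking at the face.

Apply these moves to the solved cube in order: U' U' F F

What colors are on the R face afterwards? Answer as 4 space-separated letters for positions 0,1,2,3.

Answer: O O R R

Derivation:
After move 1 (U'): U=WWWW F=OOGG R=GGRR B=RRBB L=BBOO
After move 2 (U'): U=WWWW F=BBGG R=OORR B=GGBB L=RROO
After move 3 (F): F=GBGB U=WWOR R=WOWR D=ROYY L=RYOY
After move 4 (F): F=GGBB U=WWYY R=OORR D=WWYY L=RROO
Query: R face = OORR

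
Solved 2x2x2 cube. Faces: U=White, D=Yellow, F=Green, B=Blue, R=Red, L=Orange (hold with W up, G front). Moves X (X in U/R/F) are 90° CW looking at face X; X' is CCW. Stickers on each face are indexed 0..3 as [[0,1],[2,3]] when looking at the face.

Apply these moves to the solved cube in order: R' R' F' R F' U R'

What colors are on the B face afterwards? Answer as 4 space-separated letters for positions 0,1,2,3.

Answer: G G W B

Derivation:
After move 1 (R'): R=RRRR U=WBWB F=GWGW D=YGYG B=YBYB
After move 2 (R'): R=RRRR U=WYWY F=GBGB D=YWYW B=GBGB
After move 3 (F'): F=BBGG U=WYRR R=WRYR D=OOYW L=OYOW
After move 4 (R): R=YWRR U=WBRG F=BOGW D=OGYG B=RBYB
After move 5 (F'): F=OWBG U=WBYR R=GWOR D=YWYG L=OGOR
After move 6 (U): U=YWRB F=GWBG R=RBOR B=OGYB L=OWOR
After move 7 (R'): R=BRRO U=YYRO F=GWBB D=YWYG B=GGWB
Query: B face = GGWB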